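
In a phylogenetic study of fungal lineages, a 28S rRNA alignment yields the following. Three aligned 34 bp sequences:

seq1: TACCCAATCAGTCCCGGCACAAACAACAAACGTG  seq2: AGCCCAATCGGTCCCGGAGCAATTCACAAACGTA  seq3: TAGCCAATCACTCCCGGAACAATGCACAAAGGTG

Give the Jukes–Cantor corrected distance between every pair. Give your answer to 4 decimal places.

d(seq1,seq2) = 0.3265, d(seq1,seq3) = 0.2407, d(seq2,seq3) = 0.3265

seq1–seq2: 9/34 sites differ → p ≈ 0.264706, d = −0.75 ln(1 − 0.352941) = 0.326488 ≈ 0.3265.
seq1–seq3: 7/34 sites differ → p ≈ 0.205882, d = −0.75 ln(1 − 0.274509) = 0.240680 ≈ 0.2407.
seq2–seq3: 9/34 sites differ → p ≈ 0.264706, d = −0.75 ln(1 − 0.352941) = 0.326488 ≈ 0.3265.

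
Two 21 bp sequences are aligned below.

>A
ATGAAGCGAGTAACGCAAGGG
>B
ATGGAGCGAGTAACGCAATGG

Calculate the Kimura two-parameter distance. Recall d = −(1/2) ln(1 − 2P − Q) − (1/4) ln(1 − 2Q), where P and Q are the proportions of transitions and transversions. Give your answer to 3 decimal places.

0.102

Of 21 sites, 1 differences are transitions and 1 are transversions, so P = 1/21 ≈ 0.047619 and Q = 1/21 ≈ 0.047619.
Under the Kimura two-parameter model, d = −½ ln(1 − 2P − Q) − ¼ ln(1 − 2Q).
1 − 2P − Q = 0.857143, giving −½ ln(0.857143) = 0.077075.
1 − 2Q = 0.904762, giving −¼ ln(0.904762) = 0.025021.
d = 0.077075 + 0.025021 = 0.102096.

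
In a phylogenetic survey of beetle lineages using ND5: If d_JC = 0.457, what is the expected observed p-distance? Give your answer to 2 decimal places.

0.34

p = (3/4)(1 − e^(−4d/3)) = 0.75 × (1 − e^(-0.609333)) = 0.75 × (1 − 0.543713) = 0.342215.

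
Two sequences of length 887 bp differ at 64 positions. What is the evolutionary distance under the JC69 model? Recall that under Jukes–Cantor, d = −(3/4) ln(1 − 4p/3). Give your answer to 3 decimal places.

p = 64/887 ≈ 0.072153.
d = −(3/4) ln(1 − 4p/3) = −0.75 ln(1 − 0.096204) = −0.75 ln(0.903796)
  = −0.75 × (-0.101152) = 0.075864 substitutions/site.

0.076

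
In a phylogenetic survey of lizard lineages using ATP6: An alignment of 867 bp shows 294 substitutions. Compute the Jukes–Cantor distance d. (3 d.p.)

p = 294/867 ≈ 0.3391.
d = −(3/4) ln(1 − 4p/3) = −0.75 ln(1 − 0.452133) = −0.75 ln(0.547867)
  = −0.75 × (-0.601723) = 0.451292 substitutions/site.

0.451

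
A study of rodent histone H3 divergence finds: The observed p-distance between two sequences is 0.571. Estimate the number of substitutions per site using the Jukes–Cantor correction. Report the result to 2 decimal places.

d = −(3/4) ln(1 − 4p/3) = −0.75 ln(1 − 0.761333) = −0.75 ln(0.238667)
  = −0.75 × (-1.432686) = 1.074515 substitutions/site.

1.07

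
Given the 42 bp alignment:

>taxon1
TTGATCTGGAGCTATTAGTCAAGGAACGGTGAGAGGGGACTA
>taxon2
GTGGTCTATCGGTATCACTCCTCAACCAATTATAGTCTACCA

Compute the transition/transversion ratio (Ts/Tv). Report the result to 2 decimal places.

0.50

Transitions are A↔G and C↔T; transversions are all other mismatches.
Transitions: 7. Transversions: 14.
R = 7/14 = 0.50.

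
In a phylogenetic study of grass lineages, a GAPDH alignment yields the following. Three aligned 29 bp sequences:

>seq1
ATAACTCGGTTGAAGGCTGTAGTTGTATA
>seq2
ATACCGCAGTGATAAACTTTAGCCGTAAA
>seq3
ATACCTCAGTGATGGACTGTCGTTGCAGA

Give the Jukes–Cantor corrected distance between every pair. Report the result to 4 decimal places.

d(seq1,seq2) = 0.6018, d(seq1,seq3) = 0.4618, d(seq2,seq3) = 0.4006

seq1–seq2: 12/29 sites differ → p ≈ 0.413793, d = −0.75 ln(1 − 0.551724) = 0.601760 ≈ 0.6018.
seq1–seq3: 10/29 sites differ → p ≈ 0.344828, d = −0.75 ln(1 − 0.459771) = 0.461822 ≈ 0.4618.
seq2–seq3: 9/29 sites differ → p ≈ 0.310345, d = −0.75 ln(1 − 0.413793) = 0.400562 ≈ 0.4006.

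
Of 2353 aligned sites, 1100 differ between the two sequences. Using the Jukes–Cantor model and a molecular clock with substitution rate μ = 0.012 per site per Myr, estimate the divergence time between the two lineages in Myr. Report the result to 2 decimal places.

p = 1100/2353 ≈ 0.467488.
d = −(3/4) ln(1 − 4p/3) = −0.75 ln(1 − 0.623317) = −0.75 ln(0.376683)
  = −0.75 × (-0.976351) = 0.732263 substitutions/site.
Under a molecular clock d = 2μt, so t = d/(2μ) = 0.732263 / (2 × 0.012) = 30.51 Myr.

30.51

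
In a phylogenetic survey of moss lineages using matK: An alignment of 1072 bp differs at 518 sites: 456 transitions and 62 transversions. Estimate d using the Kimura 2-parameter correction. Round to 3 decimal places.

P = 456/1072 ≈ 0.425373 and Q = 62/1072 ≈ 0.057836.
Under the Kimura two-parameter model, d = −½ ln(1 − 2P − Q) − ¼ ln(1 − 2Q).
1 − 2P − Q = 0.091418, giving −½ ln(0.091418) = 1.196156.
1 − 2Q = 0.884328, giving −¼ ln(0.884328) = 0.030732.
d = 1.196156 + 0.030732 = 1.226888.

1.227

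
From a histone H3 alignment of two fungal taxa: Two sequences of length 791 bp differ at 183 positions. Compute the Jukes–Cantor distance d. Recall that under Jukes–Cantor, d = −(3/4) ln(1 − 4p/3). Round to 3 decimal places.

p = 183/791 ≈ 0.231353.
d = −(3/4) ln(1 − 4p/3) = −0.75 ln(1 − 0.308471) = −0.75 ln(0.691529)
  = −0.75 × (-0.368850) = 0.276638 substitutions/site.

0.277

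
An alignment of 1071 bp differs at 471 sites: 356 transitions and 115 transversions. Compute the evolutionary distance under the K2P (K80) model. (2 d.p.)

P = 356/1071 ≈ 0.3324 and Q = 115/1071 ≈ 0.107376.
Under the Kimura two-parameter model, d = −½ ln(1 − 2P − Q) − ¼ ln(1 − 2Q).
1 − 2P − Q = 0.227824, giving −½ ln(0.227824) = 0.739591.
1 − 2Q = 0.785248, giving −¼ ln(0.785248) = 0.060439.
d = 0.739591 + 0.060439 = 0.800030.

0.80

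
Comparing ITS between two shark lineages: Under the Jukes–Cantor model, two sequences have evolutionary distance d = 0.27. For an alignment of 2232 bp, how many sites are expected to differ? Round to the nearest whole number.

506

Invert JC69: p = (3/4)(1 − e^(−4d/3)) = 0.75 × (1 − e^(-0.36)) = 0.75 × (1 − 0.697676) = 0.226743.
Expected differing sites = pL ≈ 0.226743 × 2232 = 506.090376 ≈ 506.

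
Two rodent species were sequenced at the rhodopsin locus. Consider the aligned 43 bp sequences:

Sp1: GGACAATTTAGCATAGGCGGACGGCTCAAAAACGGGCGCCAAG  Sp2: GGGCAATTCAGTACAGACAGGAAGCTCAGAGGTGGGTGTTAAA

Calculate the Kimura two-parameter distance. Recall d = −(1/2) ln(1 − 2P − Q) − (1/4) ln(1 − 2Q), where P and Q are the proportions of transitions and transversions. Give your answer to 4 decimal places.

0.7412

Of 43 sites, 16 differences are transitions and 1 are transversions, so P = 16/43 ≈ 0.372093 and Q = 1/43 ≈ 0.023256.
Under the Kimura two-parameter model, d = −½ ln(1 − 2P − Q) − ¼ ln(1 − 2Q).
1 − 2P − Q = 0.232558, giving −½ ln(0.232558) = 0.729308.
1 − 2Q = 0.953488, giving −¼ ln(0.953488) = 0.011907.
d = 0.729308 + 0.011907 = 0.741215.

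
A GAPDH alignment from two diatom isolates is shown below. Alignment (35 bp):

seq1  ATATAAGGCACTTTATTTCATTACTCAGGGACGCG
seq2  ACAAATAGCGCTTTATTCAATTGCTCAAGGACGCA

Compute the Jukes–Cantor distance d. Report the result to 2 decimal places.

0.36

The sequences differ at 10 of 35 sites (2, 4, 6, 7, 10, 18, 19, 23, 28, 35), so p = 10/35 ≈ 0.285714.
d = −(3/4) ln(1 − 4p/3) = −0.75 ln(1 − 0.380952) = −0.75 ln(0.619048)
  = −0.75 × (-0.479572) = 0.359679 substitutions/site.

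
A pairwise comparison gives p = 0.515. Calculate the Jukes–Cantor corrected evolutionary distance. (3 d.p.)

d = −(3/4) ln(1 − 4p/3) = −0.75 ln(1 − 0.686667) = −0.75 ln(0.313333)
  = −0.75 × (-1.160489) = 0.870367 substitutions/site.

0.870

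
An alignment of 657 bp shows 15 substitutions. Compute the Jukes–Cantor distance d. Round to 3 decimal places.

0.023

p = 15/657 ≈ 0.022831.
d = −(3/4) ln(1 − 4p/3) = −0.75 ln(1 − 0.030441) = −0.75 ln(0.969559)
  = −0.75 × (-0.030914) = 0.023186 substitutions/site.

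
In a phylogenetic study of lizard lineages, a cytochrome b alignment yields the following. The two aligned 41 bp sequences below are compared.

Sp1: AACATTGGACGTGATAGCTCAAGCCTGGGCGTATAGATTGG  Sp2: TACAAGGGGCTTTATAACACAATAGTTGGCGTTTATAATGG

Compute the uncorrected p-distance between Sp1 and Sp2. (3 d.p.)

0.366

The sequences differ at 15 of 41 positions.
p = 15/41 = 0.365853… ≈ 0.366 (to 3 d.p.).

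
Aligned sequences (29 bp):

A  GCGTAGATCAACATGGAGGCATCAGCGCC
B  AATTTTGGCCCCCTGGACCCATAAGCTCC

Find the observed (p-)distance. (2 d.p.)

0.48

The sequences differ at 14 of 29 positions.
p = 14/29 = 0.482758… ≈ 0.48 (to 2 d.p.).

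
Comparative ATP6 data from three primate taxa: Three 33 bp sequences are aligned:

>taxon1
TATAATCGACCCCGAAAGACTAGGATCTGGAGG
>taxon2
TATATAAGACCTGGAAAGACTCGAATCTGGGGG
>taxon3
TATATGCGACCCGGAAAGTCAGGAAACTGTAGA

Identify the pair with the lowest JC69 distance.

taxon1 and taxon2

taxon1–taxon2: 8/33 differ, p = 0.242, d = 0.293.
taxon1–taxon3: 10/33 differ, p = 0.303, d = 0.388.
taxon2–taxon3: 10/33 differ, p = 0.303, d = 0.388.
The smallest distance is between taxon1 and taxon2.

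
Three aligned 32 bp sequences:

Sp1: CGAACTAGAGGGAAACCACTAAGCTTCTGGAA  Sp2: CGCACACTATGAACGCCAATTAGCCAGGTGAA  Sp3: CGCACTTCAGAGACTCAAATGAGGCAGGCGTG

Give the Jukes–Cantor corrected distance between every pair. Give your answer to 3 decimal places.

d(Sp1,Sp2) = 0.736, d(Sp1,Sp3) = 0.924, d(Sp2,Sp3) = 0.585

Sp1–Sp2: 15/32 sites differ → p = 0.46875, d = −0.75 ln(1 − 0.625) = 0.735622 ≈ 0.736.
Sp1–Sp3: 17/32 sites differ → p = 0.53125, d = −0.75 ln(1 − 0.708333) = 0.924107 ≈ 0.924.
Sp2–Sp3: 13/32 sites differ → p = 0.40625, d = −0.75 ln(1 − 0.541667) = 0.585119 ≈ 0.585.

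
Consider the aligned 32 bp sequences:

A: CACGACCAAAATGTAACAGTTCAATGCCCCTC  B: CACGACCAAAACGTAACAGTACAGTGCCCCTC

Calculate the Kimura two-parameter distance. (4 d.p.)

Of 32 sites, 2 differences are transitions and 1 are transversions, so P = 2/32 = 0.0625 and Q = 1/32 = 0.03125.
Under the Kimura two-parameter model, d = −½ ln(1 − 2P − Q) − ¼ ln(1 − 2Q).
1 − 2P − Q = 0.84375, giving −½ ln(0.84375) = 0.084950.
1 − 2Q = 0.9375, giving −¼ ln(0.9375) = 0.016135.
d = 0.084950 + 0.016135 = 0.101085.

0.1011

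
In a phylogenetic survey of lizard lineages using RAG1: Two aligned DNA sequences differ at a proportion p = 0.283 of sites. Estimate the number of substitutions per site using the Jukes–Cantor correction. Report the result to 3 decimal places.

0.355

d = −(3/4) ln(1 − 4p/3) = −0.75 ln(1 − 0.377333) = −0.75 ln(0.622667)
  = −0.75 × (-0.473743) = 0.355307 substitutions/site.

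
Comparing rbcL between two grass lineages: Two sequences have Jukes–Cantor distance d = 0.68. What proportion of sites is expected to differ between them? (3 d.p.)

p = (3/4)(1 − e^(−4d/3)) = 0.75 × (1 − e^(-0.906667)) = 0.75 × (1 − 0.403868) = 0.447099.

0.447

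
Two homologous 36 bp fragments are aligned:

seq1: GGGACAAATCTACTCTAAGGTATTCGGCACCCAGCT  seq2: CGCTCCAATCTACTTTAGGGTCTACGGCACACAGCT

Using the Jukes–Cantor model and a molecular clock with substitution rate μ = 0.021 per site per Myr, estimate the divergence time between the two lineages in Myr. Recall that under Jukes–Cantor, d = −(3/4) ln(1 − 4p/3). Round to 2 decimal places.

The sequences differ at 9 of 36 sites (1, 3, 4, 6, 15, 18, 22, 24, 31), so p = 9/36 = 0.25.
d = −(3/4) ln(1 − 4p/3) = −0.75 ln(1 − 0.333333) = −0.75 ln(0.666667)
  = −0.75 × (-0.405465) = 0.304099 substitutions/site.
Under a molecular clock d = 2μt, so t = d/(2μ) = 0.304099 / (2 × 0.021) = 7.24 Myr.

7.24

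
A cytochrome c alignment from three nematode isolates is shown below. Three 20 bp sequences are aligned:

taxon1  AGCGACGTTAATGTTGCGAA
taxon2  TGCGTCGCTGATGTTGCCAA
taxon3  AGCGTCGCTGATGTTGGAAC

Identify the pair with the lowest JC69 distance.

taxon1–taxon2: 5/20 differ, p = 0.250, d = 0.304.
taxon1–taxon3: 6/20 differ, p = 0.300, d = 0.383.
taxon2–taxon3: 4/20 differ, p = 0.200, d = 0.233.
The smallest distance is between taxon2 and taxon3.

taxon2 and taxon3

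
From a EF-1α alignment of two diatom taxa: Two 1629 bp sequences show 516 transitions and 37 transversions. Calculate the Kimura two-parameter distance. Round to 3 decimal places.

0.546

P = 516/1629 ≈ 0.316759 and Q = 37/1629 ≈ 0.022713.
Under the Kimura two-parameter model, d = −½ ln(1 − 2P − Q) − ¼ ln(1 − 2Q).
1 − 2P − Q = 0.343769, giving −½ ln(0.343769) = 0.533893.
1 − 2Q = 0.954574, giving −¼ ln(0.954574) = 0.011623.
d = 0.533893 + 0.011623 = 0.545516.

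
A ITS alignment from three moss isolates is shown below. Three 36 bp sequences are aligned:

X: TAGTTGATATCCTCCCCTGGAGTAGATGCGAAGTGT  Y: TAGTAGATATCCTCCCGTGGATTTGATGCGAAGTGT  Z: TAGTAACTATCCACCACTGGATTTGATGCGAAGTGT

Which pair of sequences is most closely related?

X and Y

X–Y: 4/36 differ, p = 0.111, d = 0.120.
X–Z: 7/36 differ, p = 0.194, d = 0.225.
Y–Z: 5/36 differ, p = 0.139, d = 0.154.
The smallest distance is between X and Y.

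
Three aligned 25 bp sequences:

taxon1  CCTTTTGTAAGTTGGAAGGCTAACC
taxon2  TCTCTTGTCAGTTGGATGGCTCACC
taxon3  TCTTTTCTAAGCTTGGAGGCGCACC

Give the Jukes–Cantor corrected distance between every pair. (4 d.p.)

taxon1–taxon2: 5/25 sites differ → p = 0.2, d = −0.75 ln(1 − 0.266667) = 0.232617 ≈ 0.2326.
taxon1–taxon3: 7/25 sites differ → p = 0.28, d = −0.75 ln(1 − 0.373333) = 0.350505 ≈ 0.3505.
taxon2–taxon3: 8/25 sites differ → p = 0.32, d = −0.75 ln(1 − 0.426667) = 0.417216 ≈ 0.4172.

d(taxon1,taxon2) = 0.2326, d(taxon1,taxon3) = 0.3505, d(taxon2,taxon3) = 0.4172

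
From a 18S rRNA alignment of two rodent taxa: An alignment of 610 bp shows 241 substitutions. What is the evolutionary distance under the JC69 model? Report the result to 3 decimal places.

0.561

p = 241/610 ≈ 0.395082.
d = −(3/4) ln(1 − 4p/3) = −0.75 ln(1 − 0.526776) = −0.75 ln(0.473224)
  = −0.75 × (-0.748186) = 0.561140 substitutions/site.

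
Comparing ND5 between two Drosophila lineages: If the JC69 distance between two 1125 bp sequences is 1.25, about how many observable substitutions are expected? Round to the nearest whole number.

Invert JC69: p = (3/4)(1 − e^(−4d/3)) = 0.75 × (1 − e^(-1.666667)) = 0.75 × (1 − 0.188876) = 0.608343.
Expected differing sites = pL ≈ 0.608343 × 1125 = 684.385875 ≈ 684.

684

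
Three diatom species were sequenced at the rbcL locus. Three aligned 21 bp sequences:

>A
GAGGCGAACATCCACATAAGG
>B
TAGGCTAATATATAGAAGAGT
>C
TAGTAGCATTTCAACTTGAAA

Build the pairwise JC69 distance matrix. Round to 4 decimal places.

A–B: 9/21 sites differ → p ≈ 0.428571, d = −0.75 ln(1 − 0.571428) = 0.635472 ≈ 0.6355.
A–C: 11/21 sites differ → p ≈ 0.52381, d = −0.75 ln(1 − 0.698413) = 0.899023 ≈ 0.8990.
B–C: 12/21 sites differ → p ≈ 0.571429, d = −0.75 ln(1 − 0.761905) = 1.076314 ≈ 1.0763.

d(A,B) = 0.6355, d(A,C) = 0.8990, d(B,C) = 1.0763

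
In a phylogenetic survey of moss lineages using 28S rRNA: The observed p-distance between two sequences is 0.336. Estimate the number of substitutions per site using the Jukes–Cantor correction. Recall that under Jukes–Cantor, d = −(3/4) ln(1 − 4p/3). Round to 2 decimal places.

0.45

d = −(3/4) ln(1 − 4p/3) = −0.75 ln(1 − 0.448) = −0.75 ln(0.552)
  = −0.75 × (-0.594207) = 0.445655 substitutions/site.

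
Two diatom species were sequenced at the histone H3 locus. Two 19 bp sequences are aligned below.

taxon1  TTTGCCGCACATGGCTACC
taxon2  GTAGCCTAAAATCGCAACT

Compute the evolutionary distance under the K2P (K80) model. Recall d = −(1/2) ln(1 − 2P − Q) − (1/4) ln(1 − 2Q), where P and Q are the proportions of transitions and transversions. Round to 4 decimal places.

Of 19 sites, 1 differences are transitions and 7 are transversions, so P = 1/19 ≈ 0.052632 and Q = 7/19 ≈ 0.368421.
Under the Kimura two-parameter model, d = −½ ln(1 − 2P − Q) − ¼ ln(1 − 2Q).
1 − 2P − Q = 0.526315, giving −½ ln(0.526315) = 0.320928.
1 − 2Q = 0.263158, giving −¼ ln(0.263158) = 0.333750.
d = 0.320928 + 0.333750 = 0.654678.

0.6547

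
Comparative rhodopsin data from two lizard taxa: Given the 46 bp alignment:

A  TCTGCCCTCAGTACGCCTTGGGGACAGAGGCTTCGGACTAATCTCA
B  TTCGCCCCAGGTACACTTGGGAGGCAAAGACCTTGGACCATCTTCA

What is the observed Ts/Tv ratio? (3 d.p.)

5.000

Transitions are A↔G and C↔T; transversions are all other mismatches.
Transitions: 15. Transversions: 3.
R = 15/3 = 5.000.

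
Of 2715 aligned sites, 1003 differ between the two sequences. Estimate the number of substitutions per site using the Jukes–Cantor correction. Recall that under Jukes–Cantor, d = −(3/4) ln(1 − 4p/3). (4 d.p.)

0.5088

p = 1003/2715 ≈ 0.369429.
d = −(3/4) ln(1 − 4p/3) = −0.75 ln(1 − 0.492572) = −0.75 ln(0.507428)
  = −0.75 × (-0.678400) = 0.508800 substitutions/site.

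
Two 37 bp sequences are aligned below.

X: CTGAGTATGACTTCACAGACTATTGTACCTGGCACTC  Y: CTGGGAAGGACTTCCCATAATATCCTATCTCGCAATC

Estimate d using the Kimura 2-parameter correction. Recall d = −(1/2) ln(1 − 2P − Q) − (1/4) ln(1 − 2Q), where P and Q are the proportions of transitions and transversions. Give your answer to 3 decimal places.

0.379

Of 37 sites, 3 differences are transitions and 8 are transversions, so P = 3/37 ≈ 0.081081 and Q = 8/37 ≈ 0.216216.
Under the Kimura two-parameter model, d = −½ ln(1 − 2P − Q) − ¼ ln(1 − 2Q).
1 − 2P − Q = 0.621622, giving −½ ln(0.621622) = 0.237712.
1 − 2Q = 0.567568, giving −¼ ln(0.567568) = 0.141599.
d = 0.237712 + 0.141599 = 0.379311.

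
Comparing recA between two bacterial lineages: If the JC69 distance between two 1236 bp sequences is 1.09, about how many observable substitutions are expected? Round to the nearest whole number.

710

Invert JC69: p = (3/4)(1 − e^(−4d/3)) = 0.75 × (1 − e^(-1.453333)) = 0.75 × (1 − 0.233790) = 0.574658.
Expected differing sites = pL ≈ 0.574658 × 1236 = 710.277288 ≈ 710.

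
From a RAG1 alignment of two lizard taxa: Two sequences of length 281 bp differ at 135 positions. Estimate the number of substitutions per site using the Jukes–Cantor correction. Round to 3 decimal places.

0.767

p = 135/281 ≈ 0.480427.
d = −(3/4) ln(1 − 4p/3) = −0.75 ln(1 − 0.640569) = −0.75 ln(0.359431)
  = −0.75 × (-1.023233) = 0.767425 substitutions/site.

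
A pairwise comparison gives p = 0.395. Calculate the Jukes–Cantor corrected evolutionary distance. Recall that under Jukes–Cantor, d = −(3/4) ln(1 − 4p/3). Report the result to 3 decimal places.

0.561

d = −(3/4) ln(1 − 4p/3) = −0.75 ln(1 − 0.526667) = −0.75 ln(0.473333)
  = −0.75 × (-0.747956) = 0.560967 substitutions/site.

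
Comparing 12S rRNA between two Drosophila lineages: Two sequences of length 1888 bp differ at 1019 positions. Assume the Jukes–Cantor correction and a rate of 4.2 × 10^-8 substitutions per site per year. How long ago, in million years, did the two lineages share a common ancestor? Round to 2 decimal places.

11.35

p = 1019/1888 ≈ 0.539725.
d = −(3/4) ln(1 − 4p/3) = −0.75 ln(1 − 0.719633) = −0.75 ln(0.280367)
  = −0.75 × (-1.271656) = 0.953742 substitutions/site.
Under a molecular clock d = 2μt, so t = d/(2μ) = 0.953742 / (2 × 4.2 × 10^-8) = 11.35 million years.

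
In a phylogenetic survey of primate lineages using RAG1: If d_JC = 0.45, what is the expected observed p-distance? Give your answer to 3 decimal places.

0.338

p = (3/4)(1 − e^(−4d/3)) = 0.75 × (1 − e^(-0.6)) = 0.75 × (1 − 0.548812) = 0.338391.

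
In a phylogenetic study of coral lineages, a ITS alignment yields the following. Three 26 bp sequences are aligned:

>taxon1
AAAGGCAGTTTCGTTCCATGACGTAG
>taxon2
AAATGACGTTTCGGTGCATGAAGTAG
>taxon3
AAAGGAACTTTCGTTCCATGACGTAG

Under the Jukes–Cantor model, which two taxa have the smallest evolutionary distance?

taxon1 and taxon3

taxon1–taxon2: 6/26 differ, p = 0.231, d = 0.276.
taxon1–taxon3: 2/26 differ, p = 0.077, d = 0.081.
taxon2–taxon3: 6/26 differ, p = 0.231, d = 0.276.
The smallest distance is between taxon1 and taxon3.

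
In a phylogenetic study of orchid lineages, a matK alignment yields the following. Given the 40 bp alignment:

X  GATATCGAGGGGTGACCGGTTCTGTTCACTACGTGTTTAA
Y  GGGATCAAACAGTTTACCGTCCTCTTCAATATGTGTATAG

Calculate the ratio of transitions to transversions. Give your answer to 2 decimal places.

0.78

Transitions are A↔G and C↔T; transversions are all other mismatches.
Transitions: 7. Transversions: 9.
R = 7/9 = 0.777777… ≈ 0.78 (to 2 d.p.).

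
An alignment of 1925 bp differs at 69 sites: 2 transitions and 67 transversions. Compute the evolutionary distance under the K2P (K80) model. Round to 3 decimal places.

0.037

P = 2/1925 ≈ 0.001039 and Q = 67/1925 ≈ 0.034805.
Under the Kimura two-parameter model, d = −½ ln(1 − 2P − Q) − ¼ ln(1 − 2Q).
1 − 2P − Q = 0.963117, giving −½ ln(0.963117) = 0.018790.
1 − 2Q = 0.93039, giving −¼ ln(0.93039) = 0.018038.
d = 0.018790 + 0.018038 = 0.036828.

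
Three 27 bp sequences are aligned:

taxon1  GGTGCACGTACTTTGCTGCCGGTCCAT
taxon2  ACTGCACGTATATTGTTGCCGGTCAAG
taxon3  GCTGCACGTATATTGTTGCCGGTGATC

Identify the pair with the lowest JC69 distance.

taxon2 and taxon3

taxon1–taxon2: 7/27 differ, p = 0.259, d = 0.318.
taxon1–taxon3: 8/27 differ, p = 0.296, d = 0.377.
taxon2–taxon3: 4/27 differ, p = 0.148, d = 0.165.
The smallest distance is between taxon2 and taxon3.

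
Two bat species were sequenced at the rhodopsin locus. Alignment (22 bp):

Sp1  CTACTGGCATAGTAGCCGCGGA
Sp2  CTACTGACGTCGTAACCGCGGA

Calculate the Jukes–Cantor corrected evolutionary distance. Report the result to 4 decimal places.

0.2082

The sequences differ at 4 of 22 sites (7, 9, 11, 15), so p = 4/22 ≈ 0.181818.
d = −(3/4) ln(1 − 4p/3) = −0.75 ln(1 − 0.242424) = −0.75 ln(0.757576)
  = −0.75 × (-0.277631) = 0.208223 substitutions/site.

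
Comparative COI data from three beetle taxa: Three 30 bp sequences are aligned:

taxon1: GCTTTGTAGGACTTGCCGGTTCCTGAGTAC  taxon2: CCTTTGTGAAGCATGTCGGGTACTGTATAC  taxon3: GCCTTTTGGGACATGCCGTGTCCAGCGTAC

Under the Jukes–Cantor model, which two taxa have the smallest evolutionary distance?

taxon1–taxon2: 11/30 differ, p = 0.367, d = 0.503.
taxon1–taxon3: 8/30 differ, p = 0.267, d = 0.330.
taxon2–taxon3: 12/30 differ, p = 0.400, d = 0.572.
The smallest distance is between taxon1 and taxon3.

taxon1 and taxon3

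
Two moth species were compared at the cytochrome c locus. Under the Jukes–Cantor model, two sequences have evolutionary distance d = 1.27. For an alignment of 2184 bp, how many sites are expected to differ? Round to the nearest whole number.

Invert JC69: p = (3/4)(1 − e^(−4d/3)) = 0.75 × (1 − e^(-1.693333)) = 0.75 × (1 − 0.183906) = 0.612071.
Expected differing sites = pL ≈ 0.612071 × 2184 = 1336.763064 ≈ 1337.

1337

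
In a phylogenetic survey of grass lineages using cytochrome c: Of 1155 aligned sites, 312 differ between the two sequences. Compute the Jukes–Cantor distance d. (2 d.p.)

p = 312/1155 ≈ 0.27013.
d = −(3/4) ln(1 − 4p/3) = −0.75 ln(1 − 0.360173) = −0.75 ln(0.639827)
  = −0.75 × (-0.446557) = 0.334918 substitutions/site.

0.33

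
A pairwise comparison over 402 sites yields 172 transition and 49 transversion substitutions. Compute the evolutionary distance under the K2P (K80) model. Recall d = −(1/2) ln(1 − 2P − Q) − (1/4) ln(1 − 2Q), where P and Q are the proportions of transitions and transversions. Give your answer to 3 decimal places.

P = 172/402 ≈ 0.427861 and Q = 49/402 ≈ 0.121891.
Under the Kimura two-parameter model, d = −½ ln(1 − 2P − Q) − ¼ ln(1 − 2Q).
1 − 2P − Q = 0.022387, giving −½ ln(0.022387) = 1.899637.
1 − 2Q = 0.756218, giving −¼ ln(0.756218) = 0.069856.
d = 1.899637 + 0.069856 = 1.969493.

1.969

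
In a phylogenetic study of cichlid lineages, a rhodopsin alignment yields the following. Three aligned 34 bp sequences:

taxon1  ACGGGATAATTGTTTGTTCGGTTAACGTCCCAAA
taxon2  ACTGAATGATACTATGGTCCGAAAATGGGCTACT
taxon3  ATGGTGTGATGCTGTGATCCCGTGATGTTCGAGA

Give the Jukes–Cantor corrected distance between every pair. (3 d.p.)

taxon1–taxon2: 16/34 sites differ → p ≈ 0.470588, d = −0.75 ln(1 − 0.627451) = 0.740540 ≈ 0.741.
taxon1–taxon3: 16/34 sites differ → p ≈ 0.470588, d = −0.75 ln(1 − 0.627451) = 0.740540 ≈ 0.741.
taxon2–taxon3: 16/34 sites differ → p ≈ 0.470588, d = −0.75 ln(1 − 0.627451) = 0.740540 ≈ 0.741.

d(taxon1,taxon2) = 0.741, d(taxon1,taxon3) = 0.741, d(taxon2,taxon3) = 0.741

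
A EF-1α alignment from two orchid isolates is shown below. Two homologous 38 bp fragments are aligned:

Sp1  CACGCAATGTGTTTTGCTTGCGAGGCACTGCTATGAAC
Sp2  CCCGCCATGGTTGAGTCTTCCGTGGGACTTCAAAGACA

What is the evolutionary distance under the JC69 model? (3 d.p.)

The sequences differ at 16 of 38 sites, so p = 16/38 ≈ 0.421053.
d = −(3/4) ln(1 − 4p/3) = −0.75 ln(1 − 0.561404) = −0.75 ln(0.438596)
  = −0.75 × (-0.824177) = 0.618133 substitutions/site.

0.618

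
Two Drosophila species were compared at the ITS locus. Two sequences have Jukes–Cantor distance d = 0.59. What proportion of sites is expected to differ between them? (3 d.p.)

p = (3/4)(1 − e^(−4d/3)) = 0.75 × (1 − e^(-0.786667)) = 0.75 × (1 − 0.455360) = 0.408480.

0.408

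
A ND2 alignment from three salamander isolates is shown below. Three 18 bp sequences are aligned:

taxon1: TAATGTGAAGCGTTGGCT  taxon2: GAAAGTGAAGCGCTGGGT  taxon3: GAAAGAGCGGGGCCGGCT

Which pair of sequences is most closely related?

taxon1 and taxon2

taxon1–taxon2: 4/18 differ, p = 0.222, d = 0.264.
taxon1–taxon3: 8/18 differ, p = 0.444, d = 0.673.
taxon2–taxon3: 6/18 differ, p = 0.333, d = 0.441.
The smallest distance is between taxon1 and taxon2.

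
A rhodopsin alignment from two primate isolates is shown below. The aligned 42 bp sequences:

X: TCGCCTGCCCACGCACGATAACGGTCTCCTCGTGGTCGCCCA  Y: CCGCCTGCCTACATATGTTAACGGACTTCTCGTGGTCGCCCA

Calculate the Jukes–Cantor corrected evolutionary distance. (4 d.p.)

The sequences differ at 8 of 42 sites (1, 10, 13, 14, 16, 18, 25, 28), so p = 8/42 ≈ 0.190476.
d = −(3/4) ln(1 − 4p/3) = −0.75 ln(1 − 0.253968) = −0.75 ln(0.746032)
  = −0.75 × (-0.292987) = 0.219740 substitutions/site.

0.2197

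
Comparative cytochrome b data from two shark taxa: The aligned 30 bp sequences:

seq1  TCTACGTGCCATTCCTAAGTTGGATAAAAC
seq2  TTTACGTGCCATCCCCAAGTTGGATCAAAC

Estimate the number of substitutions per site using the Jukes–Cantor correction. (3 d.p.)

The sequences differ at 4 of 30 sites (2, 13, 16, 26), so p = 4/30 ≈ 0.133333.
d = −(3/4) ln(1 − 4p/3) = −0.75 ln(1 − 0.177777) = −0.75 ln(0.822223)
  = −0.75 × (-0.195744) = 0.146808 substitutions/site.

0.147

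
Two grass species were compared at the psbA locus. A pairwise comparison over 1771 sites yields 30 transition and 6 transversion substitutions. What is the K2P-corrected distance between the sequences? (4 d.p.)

0.0207

P = 30/1771 ≈ 0.01694 and Q = 6/1771 ≈ 0.003388.
Under the Kimura two-parameter model, d = −½ ln(1 − 2P − Q) − ¼ ln(1 − 2Q).
1 − 2P − Q = 0.962732, giving −½ ln(0.962732) = 0.018990.
1 − 2Q = 0.993224, giving −¼ ln(0.993224) = 0.001700.
d = 0.018990 + 0.001700 = 0.020690.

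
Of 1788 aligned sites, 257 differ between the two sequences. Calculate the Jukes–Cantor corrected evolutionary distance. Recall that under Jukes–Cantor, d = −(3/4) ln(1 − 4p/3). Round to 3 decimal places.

0.160

p = 257/1788 ≈ 0.143736.
d = −(3/4) ln(1 − 4p/3) = −0.75 ln(1 − 0.191648) = −0.75 ln(0.808352)
  = −0.75 × (-0.212758) = 0.159569 substitutions/site.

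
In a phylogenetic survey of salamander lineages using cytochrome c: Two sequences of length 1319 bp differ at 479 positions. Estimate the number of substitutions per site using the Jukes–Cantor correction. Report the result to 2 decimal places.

0.50

p = 479/1319 ≈ 0.363154.
d = −(3/4) ln(1 − 4p/3) = −0.75 ln(1 − 0.484205) = −0.75 ln(0.515795)
  = −0.75 × (-0.662046) = 0.496535 substitutions/site.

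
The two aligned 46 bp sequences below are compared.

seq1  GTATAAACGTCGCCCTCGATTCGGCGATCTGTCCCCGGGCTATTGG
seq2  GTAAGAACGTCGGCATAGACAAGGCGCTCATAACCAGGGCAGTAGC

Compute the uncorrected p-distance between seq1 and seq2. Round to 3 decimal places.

0.391

The sequences differ at 18 of 46 positions.
p = 18/46 = 0.391304… ≈ 0.391 (to 3 d.p.).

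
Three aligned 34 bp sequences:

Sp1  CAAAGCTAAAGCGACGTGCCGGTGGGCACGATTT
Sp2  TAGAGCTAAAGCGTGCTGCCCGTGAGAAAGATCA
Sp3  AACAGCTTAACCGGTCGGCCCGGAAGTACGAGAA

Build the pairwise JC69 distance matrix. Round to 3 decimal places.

d(Sp1,Sp2) = 0.423, d(Sp1,Sp3) = 0.741, d(Sp2,Sp3) = 0.535

Sp1–Sp2: 11/34 sites differ → p ≈ 0.323529, d = −0.75 ln(1 − 0.431372) = 0.423397 ≈ 0.423.
Sp1–Sp3: 16/34 sites differ → p ≈ 0.470588, d = −0.75 ln(1 − 0.627451) = 0.740540 ≈ 0.741.
Sp2–Sp3: 13/34 sites differ → p ≈ 0.382353, d = −0.75 ln(1 − 0.509804) = 0.534712 ≈ 0.535.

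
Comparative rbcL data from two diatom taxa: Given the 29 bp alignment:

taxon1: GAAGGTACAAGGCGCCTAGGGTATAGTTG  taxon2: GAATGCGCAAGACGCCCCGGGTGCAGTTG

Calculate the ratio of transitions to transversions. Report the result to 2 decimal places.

Transitions are A↔G and C↔T; transversions are all other mismatches.
Transitions: 6. Transversions: 2.
R = 6/2 = 3.00.

3.00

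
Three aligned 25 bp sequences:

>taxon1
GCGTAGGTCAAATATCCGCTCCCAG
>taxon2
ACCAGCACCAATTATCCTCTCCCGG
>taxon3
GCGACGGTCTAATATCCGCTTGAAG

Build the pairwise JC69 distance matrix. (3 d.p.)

taxon1–taxon2: 10/25 sites differ → p = 0.4, d = −0.75 ln(1 − 0.533333) = 0.571605 ≈ 0.572.
taxon1–taxon3: 6/25 sites differ → p = 0.24, d = −0.75 ln(1 − 0.32) = 0.289247 ≈ 0.289.
taxon2–taxon3: 13/25 sites differ → p = 0.52, d = −0.75 ln(1 − 0.693333) = 0.886495 ≈ 0.886.

d(taxon1,taxon2) = 0.572, d(taxon1,taxon3) = 0.289, d(taxon2,taxon3) = 0.886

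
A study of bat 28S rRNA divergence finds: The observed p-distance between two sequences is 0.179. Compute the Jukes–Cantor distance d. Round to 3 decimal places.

0.205

d = −(3/4) ln(1 − 4p/3) = −0.75 ln(1 − 0.238667) = −0.75 ln(0.761333)
  = −0.75 × (-0.272684) = 0.204513 substitutions/site.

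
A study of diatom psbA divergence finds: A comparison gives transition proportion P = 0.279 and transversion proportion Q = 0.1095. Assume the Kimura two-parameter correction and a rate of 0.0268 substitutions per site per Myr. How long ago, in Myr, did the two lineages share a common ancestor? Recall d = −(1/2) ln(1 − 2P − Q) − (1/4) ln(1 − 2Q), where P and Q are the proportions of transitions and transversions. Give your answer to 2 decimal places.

Under the Kimura two-parameter model, d = −½ ln(1 − 2P − Q) − ¼ ln(1 − 2Q).
1 − 2P − Q = 0.3325, giving −½ ln(0.3325) = 0.550558.
1 − 2Q = 0.781, giving −¼ ln(0.781) = 0.061795.
d = 0.550558 + 0.061795 = 0.612353.
Under a molecular clock d = 2μt, so t = d/(2μ) = 0.612353 / (2 × 0.0268) = 11.42 Myr.

11.42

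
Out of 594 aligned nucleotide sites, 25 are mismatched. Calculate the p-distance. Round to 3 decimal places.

0.042

p = 25/594 = 0.042087… ≈ 0.042 (to 3 d.p.).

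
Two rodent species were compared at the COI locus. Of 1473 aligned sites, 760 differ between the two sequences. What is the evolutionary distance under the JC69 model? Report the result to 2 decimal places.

p = 760/1473 ≈ 0.515954.
d = −(3/4) ln(1 − 4p/3) = −0.75 ln(1 − 0.687939) = −0.75 ln(0.312061)
  = −0.75 × (-1.164557) = 0.873418 substitutions/site.

0.87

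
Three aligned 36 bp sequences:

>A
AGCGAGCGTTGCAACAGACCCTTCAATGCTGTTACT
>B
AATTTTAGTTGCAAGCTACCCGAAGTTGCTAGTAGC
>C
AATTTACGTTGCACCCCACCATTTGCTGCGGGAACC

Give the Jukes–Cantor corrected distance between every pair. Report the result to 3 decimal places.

A–B: 18/36 sites differ → p = 0.5, d = −0.75 ln(1 − 0.666667) = 0.823960 ≈ 0.824.
A–C: 16/36 sites differ → p ≈ 0.444444, d = −0.75 ln(1 − 0.592592) = 0.673455 ≈ 0.673.
B–C: 14/36 sites differ → p ≈ 0.388889, d = −0.75 ln(1 − 0.518519) = 0.548166 ≈ 0.548.

d(A,B) = 0.824, d(A,C) = 0.673, d(B,C) = 0.548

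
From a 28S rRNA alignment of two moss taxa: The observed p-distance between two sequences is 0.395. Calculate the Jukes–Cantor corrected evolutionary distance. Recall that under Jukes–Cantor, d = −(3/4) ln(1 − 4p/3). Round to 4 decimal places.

d = −(3/4) ln(1 − 4p/3) = −0.75 ln(1 − 0.526667) = −0.75 ln(0.473333)
  = −0.75 × (-0.747956) = 0.560967 substitutions/site.

0.5610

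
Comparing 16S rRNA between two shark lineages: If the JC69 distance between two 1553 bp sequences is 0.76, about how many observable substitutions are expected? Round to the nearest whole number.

742

Invert JC69: p = (3/4)(1 − e^(−4d/3)) = 0.75 × (1 − e^(-1.013333)) = 0.75 × (1 − 0.363007) = 0.477745.
Expected differing sites = pL ≈ 0.477745 × 1553 = 741.937985 ≈ 742.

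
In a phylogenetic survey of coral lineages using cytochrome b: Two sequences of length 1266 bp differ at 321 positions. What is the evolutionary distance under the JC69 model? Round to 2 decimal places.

0.31

p = 321/1266 ≈ 0.253555.
d = −(3/4) ln(1 − 4p/3) = −0.75 ln(1 − 0.338073) = −0.75 ln(0.661927)
  = −0.75 × (-0.412600) = 0.309450 substitutions/site.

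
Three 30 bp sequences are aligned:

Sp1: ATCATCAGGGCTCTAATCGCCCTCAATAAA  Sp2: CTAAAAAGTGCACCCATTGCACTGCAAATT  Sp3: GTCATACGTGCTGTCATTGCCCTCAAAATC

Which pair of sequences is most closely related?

Sp1 and Sp3

Sp1–Sp2: 15/30 differ, p = 0.500, d = 0.824.
Sp1–Sp3: 10/30 differ, p = 0.333, d = 0.441.
Sp2–Sp3: 11/30 differ, p = 0.367, d = 0.503.
The smallest distance is between Sp1 and Sp3.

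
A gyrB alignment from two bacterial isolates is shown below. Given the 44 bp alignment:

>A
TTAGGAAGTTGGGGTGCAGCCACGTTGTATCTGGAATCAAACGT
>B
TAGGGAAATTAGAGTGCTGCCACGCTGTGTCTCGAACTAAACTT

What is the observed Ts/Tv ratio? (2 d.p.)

Transitions are A↔G and C↔T; transversions are all other mismatches.
Transitions: 8. Transversions: 4.
R = 8/4 = 2.00.

2.00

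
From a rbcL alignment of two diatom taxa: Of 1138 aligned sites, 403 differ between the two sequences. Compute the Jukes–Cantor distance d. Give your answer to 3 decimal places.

p = 403/1138 ≈ 0.35413.
d = −(3/4) ln(1 − 4p/3) = −0.75 ln(1 − 0.472173) = −0.75 ln(0.527827)
  = −0.75 × (-0.638987) = 0.479240 substitutions/site.

0.479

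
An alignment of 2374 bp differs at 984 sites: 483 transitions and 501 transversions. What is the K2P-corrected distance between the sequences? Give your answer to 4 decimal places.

P = 483/2374 ≈ 0.203454 and Q = 501/2374 ≈ 0.211036.
Under the Kimura two-parameter model, d = −½ ln(1 − 2P − Q) − ¼ ln(1 − 2Q).
1 − 2P − Q = 0.382056, giving −½ ln(0.382056) = 0.481094.
1 − 2Q = 0.577928, giving −¼ ln(0.577928) = 0.137076.
d = 0.481094 + 0.137076 = 0.618170.

0.6182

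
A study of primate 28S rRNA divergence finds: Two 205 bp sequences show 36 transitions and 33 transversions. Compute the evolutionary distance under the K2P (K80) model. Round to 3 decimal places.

P = 36/205 ≈ 0.17561 and Q = 33/205 ≈ 0.160976.
Under the Kimura two-parameter model, d = −½ ln(1 − 2P − Q) − ¼ ln(1 − 2Q).
1 − 2P − Q = 0.487804, giving −½ ln(0.487804) = 0.358921.
1 − 2Q = 0.678048, giving −¼ ln(0.678048) = 0.097134.
d = 0.358921 + 0.097134 = 0.456055.

0.456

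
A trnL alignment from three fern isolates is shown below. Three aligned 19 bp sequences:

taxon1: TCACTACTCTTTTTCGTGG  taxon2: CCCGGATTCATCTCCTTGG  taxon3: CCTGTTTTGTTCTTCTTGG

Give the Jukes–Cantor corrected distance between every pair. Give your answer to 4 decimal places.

d(taxon1,taxon2) = 0.7489, d(taxon1,taxon3) = 0.6181, d(taxon2,taxon3) = 0.4099

taxon1–taxon2: 9/19 sites differ → p ≈ 0.473684, d = −0.75 ln(1 − 0.631579) = 0.748897 ≈ 0.7489.
taxon1–taxon3: 8/19 sites differ → p ≈ 0.421053, d = −0.75 ln(1 − 0.561404) = 0.618132 ≈ 0.6181.
taxon2–taxon3: 6/19 sites differ → p ≈ 0.315789, d = −0.75 ln(1 − 0.421052) = 0.409907 ≈ 0.4099.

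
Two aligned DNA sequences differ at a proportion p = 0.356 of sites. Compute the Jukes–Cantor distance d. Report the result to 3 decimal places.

0.483

d = −(3/4) ln(1 − 4p/3) = −0.75 ln(1 − 0.474667) = −0.75 ln(0.525333)
  = −0.75 × (-0.643723) = 0.482792 substitutions/site.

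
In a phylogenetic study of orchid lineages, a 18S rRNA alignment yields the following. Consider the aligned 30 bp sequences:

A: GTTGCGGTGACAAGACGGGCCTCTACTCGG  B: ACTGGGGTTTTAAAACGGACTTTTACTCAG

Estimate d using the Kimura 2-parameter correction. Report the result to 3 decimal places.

0.557

Of 30 sites, 8 differences are transitions and 3 are transversions, so P = 8/30 ≈ 0.266667 and Q = 3/30 = 0.1.
Under the Kimura two-parameter model, d = −½ ln(1 − 2P − Q) − ¼ ln(1 − 2Q).
1 − 2P − Q = 0.366666, giving −½ ln(0.366666) = 0.501652.
1 − 2Q = 0.8, giving −¼ ln(0.8) = 0.055786.
d = 0.501652 + 0.055786 = 0.557438.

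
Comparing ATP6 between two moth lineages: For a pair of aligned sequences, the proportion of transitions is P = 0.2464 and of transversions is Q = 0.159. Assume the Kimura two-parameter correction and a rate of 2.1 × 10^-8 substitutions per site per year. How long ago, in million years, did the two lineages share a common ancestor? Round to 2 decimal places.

Under the Kimura two-parameter model, d = −½ ln(1 − 2P − Q) − ¼ ln(1 − 2Q).
1 − 2P − Q = 0.3482, giving −½ ln(0.3482) = 0.527489.
1 − 2Q = 0.682, giving −¼ ln(0.682) = 0.095681.
d = 0.527489 + 0.095681 = 0.623170.
Under a molecular clock d = 2μt, so t = d/(2μ) = 0.623170 / (2 × 2.1 × 10^-8) = 14.84 million years.

14.84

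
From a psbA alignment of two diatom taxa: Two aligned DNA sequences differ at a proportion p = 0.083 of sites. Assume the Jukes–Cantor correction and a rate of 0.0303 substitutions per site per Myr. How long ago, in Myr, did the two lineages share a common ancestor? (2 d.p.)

1.45

d = −(3/4) ln(1 − 4p/3) = −0.75 ln(1 − 0.110667) = −0.75 ln(0.889333)
  = −0.75 × (-0.117284) = 0.087963 substitutions/site.
Under a molecular clock d = 2μt, so t = d/(2μ) = 0.087963 / (2 × 0.0303) = 1.45 Myr.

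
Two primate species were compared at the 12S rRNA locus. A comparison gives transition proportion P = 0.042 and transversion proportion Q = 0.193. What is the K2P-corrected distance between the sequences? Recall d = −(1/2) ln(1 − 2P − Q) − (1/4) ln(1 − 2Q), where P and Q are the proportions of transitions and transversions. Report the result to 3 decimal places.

0.284

Under the Kimura two-parameter model, d = −½ ln(1 − 2P − Q) − ¼ ln(1 − 2Q).
1 − 2P − Q = 0.723, giving −½ ln(0.723) = 0.162173.
1 − 2Q = 0.614, giving −¼ ln(0.614) = 0.121940.
d = 0.162173 + 0.121940 = 0.284113.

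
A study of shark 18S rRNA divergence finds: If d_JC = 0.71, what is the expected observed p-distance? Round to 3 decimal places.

p = (3/4)(1 − e^(−4d/3)) = 0.75 × (1 − e^(-0.946667)) = 0.75 × (1 − 0.388032) = 0.458976.

0.459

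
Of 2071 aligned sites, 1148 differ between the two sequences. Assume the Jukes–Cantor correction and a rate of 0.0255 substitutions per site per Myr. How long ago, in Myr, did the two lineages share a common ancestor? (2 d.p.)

19.76

p = 1148/2071 ≈ 0.554322.
d = −(3/4) ln(1 − 4p/3) = −0.75 ln(1 − 0.739096) = −0.75 ln(0.260904)
  = −0.75 × (-1.343603) = 1.007702 substitutions/site.
Under a molecular clock d = 2μt, so t = d/(2μ) = 1.007702 / (2 × 0.0255) = 19.76 Myr.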